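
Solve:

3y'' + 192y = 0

Characteristic equation: 3r² + 192 = 0
Divide by 3: r² + 64 = 0
Roots: r = ±8i (complex conjugates)
General solution: y = C₁cos(8x) + C₂sin(8x)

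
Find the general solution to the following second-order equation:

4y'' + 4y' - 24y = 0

Characteristic equation: 4r² + 4r - 24 = 0
Divide by 4: r² + r - 6 = 0
Roots: r = 2, -3 (distinct real)
General solution: y = C₁e^(2x) + C₂e^(-3x)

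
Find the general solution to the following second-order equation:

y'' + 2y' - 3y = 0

Characteristic equation: r² + 2r - 3 = 0
Roots: r = 1, -3 (distinct real)
General solution: y = C₁e^x + C₂e^(-3x)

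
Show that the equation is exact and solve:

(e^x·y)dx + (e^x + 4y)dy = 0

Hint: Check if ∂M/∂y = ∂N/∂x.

Verify exactness: ∂M/∂y = ∂N/∂x ✓
Find F(x,y) such that ∂F/∂x = M, ∂F/∂y = N
Solution: e^x·y + 2y² = C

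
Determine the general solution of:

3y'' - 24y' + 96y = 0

Characteristic equation: 3r² - 24r + 96 = 0
Divide by 3: r² - 8r + 32 = 0
Roots: r = 4 ± 4i (complex conjugates)
General solution: y = e^(4x)(C₁cos(4x) + C₂sin(4x))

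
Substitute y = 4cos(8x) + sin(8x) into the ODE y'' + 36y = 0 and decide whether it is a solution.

Verification:
y'' = -256cos(8x) - 64sin(8x)
y'' + 36y ≠ 0 (frequency mismatch: got 64 instead of 36)

No, it is not a solution.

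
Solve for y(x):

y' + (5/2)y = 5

Using integrating factor method:

General solution: y = 2 + Ce^(-5x/2)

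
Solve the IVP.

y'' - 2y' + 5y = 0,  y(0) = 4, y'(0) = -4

General solution: y = e^x(C₁cos(2x) + C₂sin(2x))
Complex roots r = 1 ± 2i
Applying ICs: C₁ = 4, C₂ = -4
Particular solution: y = e^x(4cos(2x) - 4sin(2x))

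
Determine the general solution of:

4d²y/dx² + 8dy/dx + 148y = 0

Characteristic equation: 4r² + 8r + 148 = 0
Divide by 4: r² + 2r + 37 = 0
Roots: r = -1 ± 6i (complex conjugates)
General solution: y = e^(-x)(C₁cos(6x) + C₂sin(6x))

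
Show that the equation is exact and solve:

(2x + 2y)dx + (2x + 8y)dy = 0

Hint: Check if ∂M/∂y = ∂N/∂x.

Verify exactness: ∂M/∂y = ∂N/∂x ✓
Find F(x,y) such that ∂F/∂x = M, ∂F/∂y = N
Solution: x² + 2xy + 4y² = C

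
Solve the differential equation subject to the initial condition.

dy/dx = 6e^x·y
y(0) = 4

General solution: y = Ce^(6e^x)
Applying IC y(0) = 4:
Particular solution: y = 4e^(6(e^x - 1))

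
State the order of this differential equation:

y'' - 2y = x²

The order is 2 (highest derivative is of order 2).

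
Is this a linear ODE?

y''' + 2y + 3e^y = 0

No. Nonlinear (e^y is nonlinear in y)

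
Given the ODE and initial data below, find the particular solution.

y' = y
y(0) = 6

General solution: y = Ce^x
Applying IC y(0) = 6:
Particular solution: y = 6e^x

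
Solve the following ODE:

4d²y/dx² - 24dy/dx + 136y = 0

Characteristic equation: 4r² - 24r + 136 = 0
Divide by 4: r² - 6r + 34 = 0
Roots: r = 3 ± 5i (complex conjugates)
General solution: y = e^(3x)(C₁cos(5x) + C₂sin(5x))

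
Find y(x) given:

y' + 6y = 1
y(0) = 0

General solution: y = 1/6 + Ce^(-6x)
Applying y(0) = 0: C = 0 - 1/6 = -1/6
Particular solution: y = 1/6 - (1/6)e^(-6x)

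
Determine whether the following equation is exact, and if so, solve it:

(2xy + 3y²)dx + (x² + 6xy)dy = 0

Verify exactness: ∂M/∂y = ∂N/∂x ✓
Find F(x,y) such that ∂F/∂x = M, ∂F/∂y = N
Solution: x²y + 3xy² = C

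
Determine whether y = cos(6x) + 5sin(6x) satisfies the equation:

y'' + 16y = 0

Verification:
y'' = -36cos(6x) - 180sin(6x)
y'' + 16y ≠ 0 (frequency mismatch: got 36 instead of 16)

No, it is not a solution.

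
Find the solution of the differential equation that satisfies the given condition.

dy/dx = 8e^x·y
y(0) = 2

General solution: y = Ce^(8e^x)
Applying IC y(0) = 2:
Particular solution: y = 2e^(8(e^x - 1))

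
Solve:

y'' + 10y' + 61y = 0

Characteristic equation: r² + 10r + 61 = 0
Roots: r = -5 ± 6i (complex conjugates)
General solution: y = e^(-5x)(C₁cos(6x) + C₂sin(6x))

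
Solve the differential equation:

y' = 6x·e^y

Separating variables and integrating:
-e^(-y) = 3x² + C

General solution: y = -ln(C - 3x²)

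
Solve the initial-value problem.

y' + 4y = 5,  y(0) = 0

General solution: y = 5/4 + Ce^(-4x)
Applying y(0) = 0: C = 0 - 5/4 = -5/4
Particular solution: y = 5/4 - (5/4)e^(-4x)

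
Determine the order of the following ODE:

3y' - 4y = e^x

The order is 1 (highest derivative is of order 1).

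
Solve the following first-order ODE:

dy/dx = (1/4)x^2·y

Separating variables and integrating:
ln|y| = x^3/12 + C

General solution: y = Ce^(x^3/12)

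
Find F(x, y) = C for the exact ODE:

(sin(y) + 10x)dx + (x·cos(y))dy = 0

Verify exactness: ∂M/∂y = ∂N/∂x ✓
Find F(x,y) such that ∂F/∂x = M, ∂F/∂y = N
Solution: x·sin(y) + 5x² = C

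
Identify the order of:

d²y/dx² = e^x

The order is 2 (highest derivative is of order 2).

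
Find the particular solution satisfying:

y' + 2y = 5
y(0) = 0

General solution: y = 5/2 + Ce^(-2x)
Applying y(0) = 0: C = 0 - 5/2 = -5/2
Particular solution: y = 5/2 - (5/2)e^(-2x)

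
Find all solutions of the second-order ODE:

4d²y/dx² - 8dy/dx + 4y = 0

Characteristic equation: 4r² - 8r + 4 = 0
Divide by 4: r² - 2r + 1 = 0
Factored: (r - 1)² = 0
Repeated root: r = 1
General solution: y = (C₁ + C₂x)e^x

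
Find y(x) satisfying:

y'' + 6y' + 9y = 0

Characteristic equation: r² + 6r + 9 = 0
Factored: (r + 3)² = 0
Repeated root: r = -3
General solution: y = (C₁ + C₂x)e^(-3x)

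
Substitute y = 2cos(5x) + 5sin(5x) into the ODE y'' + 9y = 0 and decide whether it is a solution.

Verification:
y'' = -50cos(5x) - 125sin(5x)
y'' + 9y ≠ 0 (frequency mismatch: got 25 instead of 9)

No, it is not a solution.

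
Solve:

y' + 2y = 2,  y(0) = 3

General solution: y = 1 + Ce^(-2x)
Applying y(0) = 3: C = 3 - 1 = 2
Particular solution: y = 1 + 2e^(-2x)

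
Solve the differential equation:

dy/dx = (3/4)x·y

Separating variables and integrating:
ln|y| = 3x^2/8 + C

General solution: y = Ce^(3x^2/8)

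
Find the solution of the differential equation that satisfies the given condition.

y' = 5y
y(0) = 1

General solution: y = Ce^(5x)
Applying IC y(0) = 1:
Particular solution: y = e^(5x)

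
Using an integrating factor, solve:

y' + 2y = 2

Using integrating factor method:

General solution: y = 1 + Ce^(-2x)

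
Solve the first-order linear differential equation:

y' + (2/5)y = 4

Using integrating factor method:

General solution: y = 10 + Ce^(-2x/5)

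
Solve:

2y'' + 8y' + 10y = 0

Characteristic equation: 2r² + 8r + 10 = 0
Divide by 2: r² + 4r + 5 = 0
Roots: r = -2 ± i (complex conjugates)
General solution: y = e^(-2x)(C₁cos(x) + C₂sin(x))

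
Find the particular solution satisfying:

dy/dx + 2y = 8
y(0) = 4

General solution: y = 4 + Ce^(-2x)
Applying y(0) = 4: C = 4 - 4 = 0
Particular solution: y = 4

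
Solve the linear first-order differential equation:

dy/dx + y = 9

Using integrating factor method:

General solution: y = 9 + Ce^(-x)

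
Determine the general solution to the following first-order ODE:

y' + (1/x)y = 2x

Using integrating factor method:

General solution: y = (2/3)x^2 + C/x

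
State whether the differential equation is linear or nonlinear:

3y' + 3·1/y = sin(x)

Nonlinear (1/y term)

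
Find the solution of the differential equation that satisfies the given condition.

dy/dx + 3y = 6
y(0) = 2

General solution: y = 2 + Ce^(-3x)
Applying y(0) = 2: C = 2 - 2 = 0
Particular solution: y = 2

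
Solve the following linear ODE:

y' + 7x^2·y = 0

Using integrating factor method:

General solution: y = Ce^(-7x^3/3)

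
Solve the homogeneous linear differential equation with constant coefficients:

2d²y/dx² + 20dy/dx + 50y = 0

Characteristic equation: 2r² + 20r + 50 = 0
Divide by 2: r² + 10r + 25 = 0
Factored: (r + 5)² = 0
Repeated root: r = -5
General solution: y = (C₁ + C₂x)e^(-5x)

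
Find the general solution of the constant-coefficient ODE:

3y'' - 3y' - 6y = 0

Characteristic equation: 3r² - 3r - 6 = 0
Divide by 3: r² - r - 2 = 0
Roots: r = 2, -1 (distinct real)
General solution: y = C₁e^(2x) + C₂e^(-x)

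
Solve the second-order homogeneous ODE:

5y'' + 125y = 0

Characteristic equation: 5r² + 125 = 0
Divide by 5: r² + 25 = 0
Roots: r = ±5i (complex conjugates)
General solution: y = C₁cos(5x) + C₂sin(5x)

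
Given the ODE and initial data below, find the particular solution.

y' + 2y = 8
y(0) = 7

General solution: y = 4 + Ce^(-2x)
Applying y(0) = 7: C = 7 - 4 = 3
Particular solution: y = 4 + 3e^(-2x)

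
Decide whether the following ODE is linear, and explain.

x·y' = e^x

Linear (y and its derivatives appear to the first power only, no products of y terms)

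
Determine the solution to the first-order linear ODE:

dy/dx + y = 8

Using integrating factor method:

General solution: y = 8 + Ce^(-x)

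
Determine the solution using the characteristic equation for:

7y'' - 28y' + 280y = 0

Characteristic equation: 7r² - 28r + 280 = 0
Divide by 7: r² - 4r + 40 = 0
Roots: r = 2 ± 6i (complex conjugates)
General solution: y = e^(2x)(C₁cos(6x) + C₂sin(6x))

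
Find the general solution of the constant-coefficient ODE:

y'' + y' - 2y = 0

Characteristic equation: r² + r - 2 = 0
Roots: r = 1, -2 (distinct real)
General solution: y = C₁e^x + C₂e^(-2x)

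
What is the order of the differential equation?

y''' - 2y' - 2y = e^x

The order is 3 (highest derivative is of order 3).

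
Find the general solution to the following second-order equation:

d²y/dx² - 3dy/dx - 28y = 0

Characteristic equation: r² - 3r - 28 = 0
Roots: r = 7, -4 (distinct real)
General solution: y = C₁e^(7x) + C₂e^(-4x)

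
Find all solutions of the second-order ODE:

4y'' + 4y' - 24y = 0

Characteristic equation: 4r² + 4r - 24 = 0
Divide by 4: r² + r - 6 = 0
Roots: r = 2, -3 (distinct real)
General solution: y = C₁e^(2x) + C₂e^(-3x)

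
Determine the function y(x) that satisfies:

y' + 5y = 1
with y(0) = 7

General solution: y = 1/5 + Ce^(-5x)
Applying y(0) = 7: C = 7 - 1/5 = 34/5
Particular solution: y = 1/5 + (34/5)e^(-5x)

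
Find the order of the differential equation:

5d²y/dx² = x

The order is 2 (highest derivative is of order 2).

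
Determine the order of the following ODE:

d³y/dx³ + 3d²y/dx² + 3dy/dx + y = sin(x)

The order is 3 (highest derivative is of order 3).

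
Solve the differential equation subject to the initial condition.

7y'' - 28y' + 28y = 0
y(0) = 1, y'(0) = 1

General solution: y = (C₁ + C₂x)e^(2x)
Repeated root r = 2
Applying ICs: C₁ = 1, C₂ = -1
Particular solution: y = (1 - x)e^(2x)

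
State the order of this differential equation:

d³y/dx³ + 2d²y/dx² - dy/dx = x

The order is 3 (highest derivative is of order 3).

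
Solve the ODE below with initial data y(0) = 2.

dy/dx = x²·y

General solution: y = Ce^(x³/3)
Applying IC y(0) = 2:
Particular solution: y = 2e^(x³/3)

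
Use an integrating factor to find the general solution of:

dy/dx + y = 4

Using integrating factor method:

General solution: y = 4 + Ce^(-x)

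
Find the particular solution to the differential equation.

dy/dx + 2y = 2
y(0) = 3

General solution: y = 1 + Ce^(-2x)
Applying y(0) = 3: C = 3 - 1 = 2
Particular solution: y = 1 + 2e^(-2x)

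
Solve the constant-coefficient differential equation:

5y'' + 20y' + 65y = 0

Characteristic equation: 5r² + 20r + 65 = 0
Divide by 5: r² + 4r + 13 = 0
Roots: r = -2 ± 3i (complex conjugates)
General solution: y = e^(-2x)(C₁cos(3x) + C₂sin(3x))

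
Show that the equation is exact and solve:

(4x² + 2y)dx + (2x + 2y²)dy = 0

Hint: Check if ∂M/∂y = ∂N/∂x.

Verify exactness: ∂M/∂y = ∂N/∂x ✓
Find F(x,y) such that ∂F/∂x = M, ∂F/∂y = N
Solution: 4x³/3 + 2xy + 2y³/3 = C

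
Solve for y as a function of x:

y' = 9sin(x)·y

Separating variables and integrating:
ln|y| = -9cos(x) + C

General solution: y = Ce^(-9cos(x))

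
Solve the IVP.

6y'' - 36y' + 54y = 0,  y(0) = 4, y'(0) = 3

General solution: y = (C₁ + C₂x)e^(3x)
Repeated root r = 3
Applying ICs: C₁ = 4, C₂ = -9
Particular solution: y = (4 - 9x)e^(3x)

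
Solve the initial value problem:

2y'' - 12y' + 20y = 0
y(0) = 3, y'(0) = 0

General solution: y = e^(3x)(C₁cos(x) + C₂sin(x))
Complex roots r = 3 ± i
Applying ICs: C₁ = 3, C₂ = -9
Particular solution: y = e^(3x)(3cos(x) - 9sin(x))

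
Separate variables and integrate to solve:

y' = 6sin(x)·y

Separating variables and integrating:
ln|y| = -6cos(x) + C

General solution: y = Ce^(-6cos(x))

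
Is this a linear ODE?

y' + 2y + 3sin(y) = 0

No. Nonlinear (sin(y) is nonlinear in y)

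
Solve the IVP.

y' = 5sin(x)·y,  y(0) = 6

General solution: y = Ce^(-5cos(x))
Applying IC y(0) = 6:
Particular solution: y = 6e^(5(1-cos(x)))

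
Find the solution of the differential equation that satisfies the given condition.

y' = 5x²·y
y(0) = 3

General solution: y = Ce^(5x³/3)
Applying IC y(0) = 3:
Particular solution: y = 3e^(5x³/3)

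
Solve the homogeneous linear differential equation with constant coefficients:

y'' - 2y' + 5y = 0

Characteristic equation: r² - 2r + 5 = 0
Roots: r = 1 ± 2i (complex conjugates)
General solution: y = e^x(C₁cos(2x) + C₂sin(2x))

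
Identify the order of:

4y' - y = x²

The order is 1 (highest derivative is of order 1).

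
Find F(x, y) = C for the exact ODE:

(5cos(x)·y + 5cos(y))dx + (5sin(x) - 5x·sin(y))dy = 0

Verify exactness: ∂M/∂y = ∂N/∂x ✓
Find F(x,y) such that ∂F/∂x = M, ∂F/∂y = N
Solution: 5sin(x)·y + 5x·cos(y) = C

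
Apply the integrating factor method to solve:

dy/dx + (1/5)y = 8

Using integrating factor method:

General solution: y = 40 + Ce^(-x/5)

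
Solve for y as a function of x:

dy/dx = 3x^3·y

Separating variables and integrating:
ln|y| = 3x^4/4 + C

General solution: y = Ce^(3x^4/4)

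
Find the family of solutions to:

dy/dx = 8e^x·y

Separating variables and integrating:
ln|y| = 8e^x + C

General solution: y = Ce^(8e^x)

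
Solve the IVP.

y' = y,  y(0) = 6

General solution: y = Ce^x
Applying IC y(0) = 6:
Particular solution: y = 6e^x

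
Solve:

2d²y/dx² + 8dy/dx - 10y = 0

Characteristic equation: 2r² + 8r - 10 = 0
Divide by 2: r² + 4r - 5 = 0
Roots: r = 1, -5 (distinct real)
General solution: y = C₁e^x + C₂e^(-5x)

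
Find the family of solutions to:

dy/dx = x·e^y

Separating variables and integrating:
-e^(-y) = x²/2 + C

General solution: y = -ln(C - x²/2)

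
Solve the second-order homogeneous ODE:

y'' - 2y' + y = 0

Characteristic equation: r² - 2r + 1 = 0
Factored: (r - 1)² = 0
Repeated root: r = 1
General solution: y = (C₁ + C₂x)e^x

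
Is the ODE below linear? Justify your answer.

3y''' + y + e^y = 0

No. Nonlinear (e^y is nonlinear in y)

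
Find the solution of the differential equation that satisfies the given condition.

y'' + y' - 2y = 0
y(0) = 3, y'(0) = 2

General solution: y = C₁e^x + C₂e^(-2x)
Applying ICs: C₁ = 8/3, C₂ = 1/3
Particular solution: y = (8/3)e^x + (1/3)e^(-2x)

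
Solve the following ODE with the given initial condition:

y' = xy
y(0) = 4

General solution: y = Ce^(x²/2)
Applying IC y(0) = 4:
Particular solution: y = 4e^(x²/2)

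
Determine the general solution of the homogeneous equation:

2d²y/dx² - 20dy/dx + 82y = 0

Characteristic equation: 2r² - 20r + 82 = 0
Divide by 2: r² - 10r + 41 = 0
Roots: r = 5 ± 4i (complex conjugates)
General solution: y = e^(5x)(C₁cos(4x) + C₂sin(4x))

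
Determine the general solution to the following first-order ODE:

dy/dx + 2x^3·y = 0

Using integrating factor method:

General solution: y = Ce^(-x^4/2)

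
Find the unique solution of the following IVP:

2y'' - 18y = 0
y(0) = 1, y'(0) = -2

General solution: y = C₁e^(3x) + C₂e^(-3x)
Applying ICs: C₁ = 1/6, C₂ = 5/6
Particular solution: y = (1/6)e^(3x) + (5/6)e^(-3x)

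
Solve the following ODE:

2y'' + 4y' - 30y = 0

Characteristic equation: 2r² + 4r - 30 = 0
Divide by 2: r² + 2r - 15 = 0
Roots: r = 3, -5 (distinct real)
General solution: y = C₁e^(3x) + C₂e^(-5x)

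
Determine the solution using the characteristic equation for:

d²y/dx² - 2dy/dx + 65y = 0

Characteristic equation: r² - 2r + 65 = 0
Roots: r = 1 ± 8i (complex conjugates)
General solution: y = e^x(C₁cos(8x) + C₂sin(8x))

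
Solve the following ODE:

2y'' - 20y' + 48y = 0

Characteristic equation: 2r² - 20r + 48 = 0
Divide by 2: r² - 10r + 24 = 0
Roots: r = 4, 6 (distinct real)
General solution: y = C₁e^(4x) + C₂e^(6x)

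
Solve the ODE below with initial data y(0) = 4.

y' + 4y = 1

General solution: y = 1/4 + Ce^(-4x)
Applying y(0) = 4: C = 4 - 1/4 = 15/4
Particular solution: y = 1/4 + (15/4)e^(-4x)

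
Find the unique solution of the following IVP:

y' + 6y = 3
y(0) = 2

General solution: y = 1/2 + Ce^(-6x)
Applying y(0) = 2: C = 2 - 1/2 = 3/2
Particular solution: y = 1/2 + (3/2)e^(-6x)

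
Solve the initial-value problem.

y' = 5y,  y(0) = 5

General solution: y = Ce^(5x)
Applying IC y(0) = 5:
Particular solution: y = 5e^(5x)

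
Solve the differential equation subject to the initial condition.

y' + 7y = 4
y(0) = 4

General solution: y = 4/7 + Ce^(-7x)
Applying y(0) = 4: C = 4 - 4/7 = 24/7
Particular solution: y = 4/7 + (24/7)e^(-7x)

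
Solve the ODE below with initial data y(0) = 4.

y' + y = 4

General solution: y = 4 + Ce^(-x)
Applying y(0) = 4: C = 4 - 4 = 0
Particular solution: y = 4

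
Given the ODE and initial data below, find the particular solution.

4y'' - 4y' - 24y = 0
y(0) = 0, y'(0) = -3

General solution: y = C₁e^(3x) + C₂e^(-2x)
Applying ICs: C₁ = -3/5, C₂ = 3/5
Particular solution: y = -(3/5)e^(3x) + (3/5)e^(-2x)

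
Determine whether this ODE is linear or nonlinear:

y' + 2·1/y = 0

Nonlinear (1/y term)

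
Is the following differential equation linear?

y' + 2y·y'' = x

No. Nonlinear (y·y'' term)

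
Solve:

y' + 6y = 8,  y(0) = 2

General solution: y = 4/3 + Ce^(-6x)
Applying y(0) = 2: C = 2 - 4/3 = 2/3
Particular solution: y = 4/3 + (2/3)e^(-6x)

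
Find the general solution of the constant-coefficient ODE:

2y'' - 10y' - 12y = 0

Characteristic equation: 2r² - 10r - 12 = 0
Divide by 2: r² - 5r - 6 = 0
Roots: r = 6, -1 (distinct real)
General solution: y = C₁e^(6x) + C₂e^(-x)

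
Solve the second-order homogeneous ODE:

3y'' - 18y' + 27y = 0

Characteristic equation: 3r² - 18r + 27 = 0
Divide by 3: r² - 6r + 9 = 0
Factored: (r - 3)² = 0
Repeated root: r = 3
General solution: y = (C₁ + C₂x)e^(3x)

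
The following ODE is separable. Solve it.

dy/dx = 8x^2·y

Separating variables and integrating:
ln|y| = 8x^3/3 + C

General solution: y = Ce^(8x^3/3)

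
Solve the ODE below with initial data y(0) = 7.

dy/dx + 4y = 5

General solution: y = 5/4 + Ce^(-4x)
Applying y(0) = 7: C = 7 - 5/4 = 23/4
Particular solution: y = 5/4 + (23/4)e^(-4x)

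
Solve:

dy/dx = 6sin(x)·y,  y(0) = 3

General solution: y = Ce^(-6cos(x))
Applying IC y(0) = 3:
Particular solution: y = 3e^(6(1-cos(x)))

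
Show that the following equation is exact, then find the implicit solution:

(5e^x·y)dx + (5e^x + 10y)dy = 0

Verify exactness: ∂M/∂y = ∂N/∂x ✓
Find F(x,y) such that ∂F/∂x = M, ∂F/∂y = N
Solution: 5e^x·y + 5y² = C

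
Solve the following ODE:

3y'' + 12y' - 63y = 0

Characteristic equation: 3r² + 12r - 63 = 0
Divide by 3: r² + 4r - 21 = 0
Roots: r = 3, -7 (distinct real)
General solution: y = C₁e^(3x) + C₂e^(-7x)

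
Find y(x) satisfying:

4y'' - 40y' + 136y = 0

Characteristic equation: 4r² - 40r + 136 = 0
Divide by 4: r² - 10r + 34 = 0
Roots: r = 5 ± 3i (complex conjugates)
General solution: y = e^(5x)(C₁cos(3x) + C₂sin(3x))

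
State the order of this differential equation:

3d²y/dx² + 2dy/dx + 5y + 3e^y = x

The order is 2 (highest derivative is of order 2).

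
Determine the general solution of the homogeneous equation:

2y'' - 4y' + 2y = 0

Characteristic equation: 2r² - 4r + 2 = 0
Divide by 2: r² - 2r + 1 = 0
Factored: (r - 1)² = 0
Repeated root: r = 1
General solution: y = (C₁ + C₂x)e^x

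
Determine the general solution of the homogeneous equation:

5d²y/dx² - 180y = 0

Characteristic equation: 5r² - 180 = 0
Divide by 5: r² - 36 = 0
Roots: r = 6, -6 (distinct real)
General solution: y = C₁e^(6x) + C₂e^(-6x)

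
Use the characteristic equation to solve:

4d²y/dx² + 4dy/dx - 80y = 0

Characteristic equation: 4r² + 4r - 80 = 0
Divide by 4: r² + r - 20 = 0
Roots: r = 4, -5 (distinct real)
General solution: y = C₁e^(4x) + C₂e^(-5x)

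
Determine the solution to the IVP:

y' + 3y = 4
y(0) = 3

General solution: y = 4/3 + Ce^(-3x)
Applying y(0) = 3: C = 3 - 4/3 = 5/3
Particular solution: y = 4/3 + (5/3)e^(-3x)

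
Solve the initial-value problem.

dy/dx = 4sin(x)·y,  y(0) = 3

General solution: y = Ce^(-4cos(x))
Applying IC y(0) = 3:
Particular solution: y = 3e^(4(1-cos(x)))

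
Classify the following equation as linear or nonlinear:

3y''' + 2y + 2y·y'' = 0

Nonlinear (y·y'' term)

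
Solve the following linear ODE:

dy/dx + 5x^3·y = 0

Using integrating factor method:

General solution: y = Ce^(-5x^4/4)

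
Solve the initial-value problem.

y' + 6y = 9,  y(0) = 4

General solution: y = 3/2 + Ce^(-6x)
Applying y(0) = 4: C = 4 - 3/2 = 5/2
Particular solution: y = 3/2 + (5/2)e^(-6x)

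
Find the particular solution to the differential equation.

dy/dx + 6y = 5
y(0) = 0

General solution: y = 5/6 + Ce^(-6x)
Applying y(0) = 0: C = 0 - 5/6 = -5/6
Particular solution: y = 5/6 - (5/6)e^(-6x)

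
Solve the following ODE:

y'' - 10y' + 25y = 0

Characteristic equation: r² - 10r + 25 = 0
Factored: (r - 5)² = 0
Repeated root: r = 5
General solution: y = (C₁ + C₂x)e^(5x)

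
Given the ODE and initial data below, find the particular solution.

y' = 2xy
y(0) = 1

General solution: y = Ce^(x²)
Applying IC y(0) = 1:
Particular solution: y = e^(x²)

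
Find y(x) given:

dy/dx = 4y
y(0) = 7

General solution: y = Ce^(4x)
Applying IC y(0) = 7:
Particular solution: y = 7e^(4x)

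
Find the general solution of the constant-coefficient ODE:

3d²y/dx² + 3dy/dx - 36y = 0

Characteristic equation: 3r² + 3r - 36 = 0
Divide by 3: r² + r - 12 = 0
Roots: r = 3, -4 (distinct real)
General solution: y = C₁e^(3x) + C₂e^(-4x)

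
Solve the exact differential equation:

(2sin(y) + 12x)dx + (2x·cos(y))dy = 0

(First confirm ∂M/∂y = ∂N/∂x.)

Verify exactness: ∂M/∂y = ∂N/∂x ✓
Find F(x,y) such that ∂F/∂x = M, ∂F/∂y = N
Solution: 2x·sin(y) + 6x² = C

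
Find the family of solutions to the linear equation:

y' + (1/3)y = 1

Using integrating factor method:

General solution: y = 3 + Ce^(-x/3)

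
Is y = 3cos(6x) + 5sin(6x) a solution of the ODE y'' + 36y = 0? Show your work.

Verification:
y'' = -108cos(6x) - 180sin(6x)
y'' + 36y = 0 ✓

Yes, it is a solution.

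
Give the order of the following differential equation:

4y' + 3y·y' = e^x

The order is 1 (highest derivative is of order 1).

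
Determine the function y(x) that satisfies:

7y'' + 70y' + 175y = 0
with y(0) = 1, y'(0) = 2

General solution: y = (C₁ + C₂x)e^(-5x)
Repeated root r = -5
Applying ICs: C₁ = 1, C₂ = 7
Particular solution: y = (1 + 7x)e^(-5x)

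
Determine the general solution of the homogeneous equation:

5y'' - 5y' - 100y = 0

Characteristic equation: 5r² - 5r - 100 = 0
Divide by 5: r² - r - 20 = 0
Roots: r = 5, -4 (distinct real)
General solution: y = C₁e^(5x) + C₂e^(-4x)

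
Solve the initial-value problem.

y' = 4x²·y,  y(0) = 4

General solution: y = Ce^(4x³/3)
Applying IC y(0) = 4:
Particular solution: y = 4e^(4x³/3)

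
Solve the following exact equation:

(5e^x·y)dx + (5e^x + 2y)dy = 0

Verify exactness: ∂M/∂y = ∂N/∂x ✓
Find F(x,y) such that ∂F/∂x = M, ∂F/∂y = N
Solution: 5e^x·y + y² = C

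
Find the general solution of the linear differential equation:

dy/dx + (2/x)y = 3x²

Using integrating factor method:

General solution: y = (3/5)x^3 + Cx^(-2)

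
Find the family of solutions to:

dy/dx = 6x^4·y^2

Separating variables and integrating:
-1/y = 6x^5/5 + C

General solution: y^-1 = (-6/5)x^5 + C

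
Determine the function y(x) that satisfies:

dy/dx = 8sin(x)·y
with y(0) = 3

General solution: y = Ce^(-8cos(x))
Applying IC y(0) = 3:
Particular solution: y = 3e^(8(1-cos(x)))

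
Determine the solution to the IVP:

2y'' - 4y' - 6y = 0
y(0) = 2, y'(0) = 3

General solution: y = C₁e^(3x) + C₂e^(-x)
Applying ICs: C₁ = 5/4, C₂ = 3/4
Particular solution: y = (5/4)e^(3x) + (3/4)e^(-x)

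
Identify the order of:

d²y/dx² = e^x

The order is 2 (highest derivative is of order 2).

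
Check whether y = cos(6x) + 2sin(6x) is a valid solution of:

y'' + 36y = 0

Verification:
y'' = -36cos(6x) - 72sin(6x)
y'' + 36y = 0 ✓

Yes, it is a solution.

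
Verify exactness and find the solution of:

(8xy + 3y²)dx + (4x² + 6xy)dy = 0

Verify exactness: ∂M/∂y = ∂N/∂x ✓
Find F(x,y) such that ∂F/∂x = M, ∂F/∂y = N
Solution: 4x²y + 3xy² = C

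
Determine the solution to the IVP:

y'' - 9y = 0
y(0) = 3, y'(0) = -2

General solution: y = C₁e^(3x) + C₂e^(-3x)
Applying ICs: C₁ = 7/6, C₂ = 11/6
Particular solution: y = (7/6)e^(3x) + (11/6)e^(-3x)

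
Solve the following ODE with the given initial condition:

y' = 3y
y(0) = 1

General solution: y = Ce^(3x)
Applying IC y(0) = 1:
Particular solution: y = e^(3x)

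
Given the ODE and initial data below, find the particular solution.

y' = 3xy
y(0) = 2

General solution: y = Ce^(3x²/2)
Applying IC y(0) = 2:
Particular solution: y = 2e^(3x²/2)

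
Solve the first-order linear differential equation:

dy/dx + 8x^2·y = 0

Using integrating factor method:

General solution: y = Ce^(-8x^3/3)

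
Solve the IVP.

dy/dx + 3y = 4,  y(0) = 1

General solution: y = 4/3 + Ce^(-3x)
Applying y(0) = 1: C = 1 - 4/3 = -1/3
Particular solution: y = 4/3 - (1/3)e^(-3x)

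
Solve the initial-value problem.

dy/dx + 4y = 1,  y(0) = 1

General solution: y = 1/4 + Ce^(-4x)
Applying y(0) = 1: C = 1 - 1/4 = 3/4
Particular solution: y = 1/4 + (3/4)e^(-4x)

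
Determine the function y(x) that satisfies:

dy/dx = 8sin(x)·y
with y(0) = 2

General solution: y = Ce^(-8cos(x))
Applying IC y(0) = 2:
Particular solution: y = 2e^(8(1-cos(x)))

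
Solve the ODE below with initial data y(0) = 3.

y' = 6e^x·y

General solution: y = Ce^(6e^x)
Applying IC y(0) = 3:
Particular solution: y = 3e^(6(e^x - 1))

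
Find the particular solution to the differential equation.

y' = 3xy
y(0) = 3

General solution: y = Ce^(3x²/2)
Applying IC y(0) = 3:
Particular solution: y = 3e^(3x²/2)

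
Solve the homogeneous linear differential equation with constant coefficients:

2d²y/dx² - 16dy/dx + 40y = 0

Characteristic equation: 2r² - 16r + 40 = 0
Divide by 2: r² - 8r + 20 = 0
Roots: r = 4 ± 2i (complex conjugates)
General solution: y = e^(4x)(C₁cos(2x) + C₂sin(2x))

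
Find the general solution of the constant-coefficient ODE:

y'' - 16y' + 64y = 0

Characteristic equation: r² - 16r + 64 = 0
Factored: (r - 8)² = 0
Repeated root: r = 8
General solution: y = (C₁ + C₂x)e^(8x)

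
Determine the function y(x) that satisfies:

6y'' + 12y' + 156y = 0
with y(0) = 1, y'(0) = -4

General solution: y = e^(-x)(C₁cos(5x) + C₂sin(5x))
Complex roots r = -1 ± 5i
Applying ICs: C₁ = 1, C₂ = -3/5
Particular solution: y = e^(-x)(cos(5x) - (3/5)sin(5x))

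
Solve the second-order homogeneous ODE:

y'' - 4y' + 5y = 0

Characteristic equation: r² - 4r + 5 = 0
Roots: r = 2 ± i (complex conjugates)
General solution: y = e^(2x)(C₁cos(x) + C₂sin(x))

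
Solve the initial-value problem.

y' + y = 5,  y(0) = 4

General solution: y = 5 + Ce^(-x)
Applying y(0) = 4: C = 4 - 5 = -1
Particular solution: y = 5 - e^(-x)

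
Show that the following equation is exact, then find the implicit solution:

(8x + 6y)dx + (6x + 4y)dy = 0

Verify exactness: ∂M/∂y = ∂N/∂x ✓
Find F(x,y) such that ∂F/∂x = M, ∂F/∂y = N
Solution: 4x² + 6xy + 2y² = C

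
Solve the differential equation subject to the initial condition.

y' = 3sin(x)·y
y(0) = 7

General solution: y = Ce^(-3cos(x))
Applying IC y(0) = 7:
Particular solution: y = 7e^(3(1-cos(x)))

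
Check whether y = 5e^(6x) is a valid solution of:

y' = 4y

Verification:
y = 5e^(6x)
y' = 30e^(6x)
But 4y = 20e^(6x)
y' ≠ 4y — the derivative does not match

No, it is not a solution.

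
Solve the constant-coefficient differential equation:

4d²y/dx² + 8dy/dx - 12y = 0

Characteristic equation: 4r² + 8r - 12 = 0
Divide by 4: r² + 2r - 3 = 0
Roots: r = 1, -3 (distinct real)
General solution: y = C₁e^x + C₂e^(-3x)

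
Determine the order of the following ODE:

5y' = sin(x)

The order is 1 (highest derivative is of order 1).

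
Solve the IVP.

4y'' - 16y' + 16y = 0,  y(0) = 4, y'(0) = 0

General solution: y = (C₁ + C₂x)e^(2x)
Repeated root r = 2
Applying ICs: C₁ = 4, C₂ = -8
Particular solution: y = (4 - 8x)e^(2x)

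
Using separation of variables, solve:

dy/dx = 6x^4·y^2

Separating variables and integrating:
-1/y = 6x^5/5 + C

General solution: y^-1 = (-6/5)x^5 + C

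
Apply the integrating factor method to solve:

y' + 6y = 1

Using integrating factor method:

General solution: y = 1/6 + Ce^(-6x)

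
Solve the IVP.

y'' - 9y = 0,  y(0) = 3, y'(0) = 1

General solution: y = C₁e^(3x) + C₂e^(-3x)
Applying ICs: C₁ = 5/3, C₂ = 4/3
Particular solution: y = (5/3)e^(3x) + (4/3)e^(-3x)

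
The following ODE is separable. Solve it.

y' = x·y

Separating variables and integrating:
ln|y| = x^2/2 + C

General solution: y = Ce^(x^2/2)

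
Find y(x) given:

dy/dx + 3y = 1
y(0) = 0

General solution: y = 1/3 + Ce^(-3x)
Applying y(0) = 0: C = 0 - 1/3 = -1/3
Particular solution: y = 1/3 - (1/3)e^(-3x)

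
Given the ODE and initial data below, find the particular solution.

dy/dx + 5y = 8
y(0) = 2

General solution: y = 8/5 + Ce^(-5x)
Applying y(0) = 2: C = 2 - 8/5 = 2/5
Particular solution: y = 8/5 + (2/5)e^(-5x)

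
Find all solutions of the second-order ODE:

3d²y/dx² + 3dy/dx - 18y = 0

Characteristic equation: 3r² + 3r - 18 = 0
Divide by 3: r² + r - 6 = 0
Roots: r = 2, -3 (distinct real)
General solution: y = C₁e^(2x) + C₂e^(-3x)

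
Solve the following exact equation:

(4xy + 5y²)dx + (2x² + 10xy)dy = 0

Verify exactness: ∂M/∂y = ∂N/∂x ✓
Find F(x,y) such that ∂F/∂x = M, ∂F/∂y = N
Solution: 2x²y + 5xy² = C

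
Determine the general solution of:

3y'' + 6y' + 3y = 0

Characteristic equation: 3r² + 6r + 3 = 0
Divide by 3: r² + 2r + 1 = 0
Factored: (r + 1)² = 0
Repeated root: r = -1
General solution: y = (C₁ + C₂x)e^(-x)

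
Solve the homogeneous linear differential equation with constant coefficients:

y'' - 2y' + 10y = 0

Characteristic equation: r² - 2r + 10 = 0
Roots: r = 1 ± 3i (complex conjugates)
General solution: y = e^x(C₁cos(3x) + C₂sin(3x))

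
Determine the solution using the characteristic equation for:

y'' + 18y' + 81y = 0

Characteristic equation: r² + 18r + 81 = 0
Factored: (r + 9)² = 0
Repeated root: r = -9
General solution: y = (C₁ + C₂x)e^(-9x)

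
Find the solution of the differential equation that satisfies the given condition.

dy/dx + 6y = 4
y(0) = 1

General solution: y = 2/3 + Ce^(-6x)
Applying y(0) = 1: C = 1 - 2/3 = 1/3
Particular solution: y = 2/3 + (1/3)e^(-6x)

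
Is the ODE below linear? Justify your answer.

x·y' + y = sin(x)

Yes. Linear (y and its derivatives appear to the first power only, no products of y terms)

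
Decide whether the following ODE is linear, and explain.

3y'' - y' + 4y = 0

Linear (y and its derivatives appear to the first power only, no products of y terms)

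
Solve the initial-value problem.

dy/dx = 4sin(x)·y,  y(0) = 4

General solution: y = Ce^(-4cos(x))
Applying IC y(0) = 4:
Particular solution: y = 4e^(4(1-cos(x)))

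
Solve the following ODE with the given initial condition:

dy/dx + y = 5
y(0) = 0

General solution: y = 5 + Ce^(-x)
Applying y(0) = 0: C = 0 - 5 = -5
Particular solution: y = 5 - 5e^(-x)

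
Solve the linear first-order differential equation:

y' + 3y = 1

Using integrating factor method:

General solution: y = 1/3 + Ce^(-3x)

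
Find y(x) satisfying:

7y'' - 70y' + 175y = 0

Characteristic equation: 7r² - 70r + 175 = 0
Divide by 7: r² - 10r + 25 = 0
Factored: (r - 5)² = 0
Repeated root: r = 5
General solution: y = (C₁ + C₂x)e^(5x)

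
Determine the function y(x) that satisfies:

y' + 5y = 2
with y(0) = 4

General solution: y = 2/5 + Ce^(-5x)
Applying y(0) = 4: C = 4 - 2/5 = 18/5
Particular solution: y = 2/5 + (18/5)e^(-5x)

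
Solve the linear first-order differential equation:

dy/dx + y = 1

Using integrating factor method:

General solution: y = 1 + Ce^(-x)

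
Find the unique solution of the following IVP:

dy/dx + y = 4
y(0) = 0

General solution: y = 4 + Ce^(-x)
Applying y(0) = 0: C = 0 - 4 = -4
Particular solution: y = 4 - 4e^(-x)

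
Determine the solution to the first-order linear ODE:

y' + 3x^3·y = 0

Using integrating factor method:

General solution: y = Ce^(-3x^4/4)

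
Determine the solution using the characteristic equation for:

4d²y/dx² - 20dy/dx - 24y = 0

Characteristic equation: 4r² - 20r - 24 = 0
Divide by 4: r² - 5r - 6 = 0
Roots: r = 6, -1 (distinct real)
General solution: y = C₁e^(6x) + C₂e^(-x)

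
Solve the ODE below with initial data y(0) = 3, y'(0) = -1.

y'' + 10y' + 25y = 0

General solution: y = (C₁ + C₂x)e^(-5x)
Repeated root r = -5
Applying ICs: C₁ = 3, C₂ = 14
Particular solution: y = (3 + 14x)e^(-5x)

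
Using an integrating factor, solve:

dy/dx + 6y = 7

Using integrating factor method:

General solution: y = 7/6 + Ce^(-6x)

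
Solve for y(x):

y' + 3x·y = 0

Using integrating factor method:

General solution: y = Ce^(-3x^2/2)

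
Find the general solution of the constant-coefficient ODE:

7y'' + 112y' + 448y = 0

Characteristic equation: 7r² + 112r + 448 = 0
Divide by 7: r² + 16r + 64 = 0
Factored: (r + 8)² = 0
Repeated root: r = -8
General solution: y = (C₁ + C₂x)e^(-8x)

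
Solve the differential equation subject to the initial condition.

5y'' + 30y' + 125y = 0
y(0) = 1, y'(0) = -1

General solution: y = e^(-3x)(C₁cos(4x) + C₂sin(4x))
Complex roots r = -3 ± 4i
Applying ICs: C₁ = 1, C₂ = 1/2
Particular solution: y = e^(-3x)(cos(4x) + (1/2)sin(4x))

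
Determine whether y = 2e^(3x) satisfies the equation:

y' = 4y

Verification:
y = 2e^(3x)
y' = 6e^(3x)
But 4y = 8e^(3x)
y' ≠ 4y — the derivative does not match

No, it is not a solution.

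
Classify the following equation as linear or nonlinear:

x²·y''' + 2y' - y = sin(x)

Linear (y and its derivatives appear to the first power only, no products of y terms)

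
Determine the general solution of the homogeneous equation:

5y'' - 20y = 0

Characteristic equation: 5r² - 20 = 0
Divide by 5: r² - 4 = 0
Roots: r = 2, -2 (distinct real)
General solution: y = C₁e^(2x) + C₂e^(-2x)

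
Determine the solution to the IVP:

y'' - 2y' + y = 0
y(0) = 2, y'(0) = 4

General solution: y = (C₁ + C₂x)e^x
Repeated root r = 1
Applying ICs: C₁ = 2, C₂ = 2
Particular solution: y = (2 + 2x)e^x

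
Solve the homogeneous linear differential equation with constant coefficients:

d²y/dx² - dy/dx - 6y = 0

Characteristic equation: r² - r - 6 = 0
Roots: r = 3, -2 (distinct real)
General solution: y = C₁e^(3x) + C₂e^(-2x)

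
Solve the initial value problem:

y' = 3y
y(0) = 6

General solution: y = Ce^(3x)
Applying IC y(0) = 6:
Particular solution: y = 6e^(3x)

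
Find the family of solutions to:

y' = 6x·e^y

Separating variables and integrating:
-e^(-y) = 3x² + C

General solution: y = -ln(C - 3x²)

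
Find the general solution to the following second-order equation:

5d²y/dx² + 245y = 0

Characteristic equation: 5r² + 245 = 0
Divide by 5: r² + 49 = 0
Roots: r = ±7i (complex conjugates)
General solution: y = C₁cos(7x) + C₂sin(7x)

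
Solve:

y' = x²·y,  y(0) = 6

General solution: y = Ce^(x³/3)
Applying IC y(0) = 6:
Particular solution: y = 6e^(x³/3)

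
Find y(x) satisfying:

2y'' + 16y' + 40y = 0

Characteristic equation: 2r² + 16r + 40 = 0
Divide by 2: r² + 8r + 20 = 0
Roots: r = -4 ± 2i (complex conjugates)
General solution: y = e^(-4x)(C₁cos(2x) + C₂sin(2x))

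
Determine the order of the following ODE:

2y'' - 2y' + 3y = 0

The order is 2 (highest derivative is of order 2).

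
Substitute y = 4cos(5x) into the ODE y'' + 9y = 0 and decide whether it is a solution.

Verification:
y'' = -100cos(5x)
y'' + 9y ≠ 0 (frequency mismatch: got 25 instead of 9)

No, it is not a solution.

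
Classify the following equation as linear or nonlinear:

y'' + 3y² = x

Nonlinear (y² term)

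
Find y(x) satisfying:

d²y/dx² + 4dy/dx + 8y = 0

Characteristic equation: r² + 4r + 8 = 0
Roots: r = -2 ± 2i (complex conjugates)
General solution: y = e^(-2x)(C₁cos(2x) + C₂sin(2x))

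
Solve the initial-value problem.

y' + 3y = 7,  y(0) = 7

General solution: y = 7/3 + Ce^(-3x)
Applying y(0) = 7: C = 7 - 7/3 = 14/3
Particular solution: y = 7/3 + (14/3)e^(-3x)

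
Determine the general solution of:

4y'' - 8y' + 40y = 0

Characteristic equation: 4r² - 8r + 40 = 0
Divide by 4: r² - 2r + 10 = 0
Roots: r = 1 ± 3i (complex conjugates)
General solution: y = e^x(C₁cos(3x) + C₂sin(3x))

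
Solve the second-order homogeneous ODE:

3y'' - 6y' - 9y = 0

Characteristic equation: 3r² - 6r - 9 = 0
Divide by 3: r² - 2r - 3 = 0
Roots: r = 3, -1 (distinct real)
General solution: y = C₁e^(3x) + C₂e^(-x)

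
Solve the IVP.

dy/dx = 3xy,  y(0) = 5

General solution: y = Ce^(3x²/2)
Applying IC y(0) = 5:
Particular solution: y = 5e^(3x²/2)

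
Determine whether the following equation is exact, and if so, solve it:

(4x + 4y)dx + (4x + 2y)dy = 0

Verify exactness: ∂M/∂y = ∂N/∂x ✓
Find F(x,y) such that ∂F/∂x = M, ∂F/∂y = N
Solution: 2x² + 4xy + y² = C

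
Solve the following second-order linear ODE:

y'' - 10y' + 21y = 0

Characteristic equation: r² - 10r + 21 = 0
Roots: r = 3, 7 (distinct real)
General solution: y = C₁e^(3x) + C₂e^(7x)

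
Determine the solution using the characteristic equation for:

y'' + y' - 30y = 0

Characteristic equation: r² + r - 30 = 0
Roots: r = 5, -6 (distinct real)
General solution: y = C₁e^(5x) + C₂e^(-6x)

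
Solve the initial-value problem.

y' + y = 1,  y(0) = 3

General solution: y = 1 + Ce^(-x)
Applying y(0) = 3: C = 3 - 1 = 2
Particular solution: y = 1 + 2e^(-x)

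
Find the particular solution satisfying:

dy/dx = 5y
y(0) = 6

General solution: y = Ce^(5x)
Applying IC y(0) = 6:
Particular solution: y = 6e^(5x)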